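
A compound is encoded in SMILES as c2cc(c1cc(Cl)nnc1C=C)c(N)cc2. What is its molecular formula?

Heavy atoms from the SMILES: 12 C, 1 Cl, 3 N.
Implicit hydrogens by atom environment:
  5 × C (aromatic): 1 H each → 5
  5 × C (aromatic): no H
  2 × N (aromatic): no H
  1 × C: 2 H
  1 × C: 1 H
  1 × Cl: no H
  1 × N: 2 H
  Total hydrogens = 10.
Molecular formula: C12H10ClN3

C12H10ClN3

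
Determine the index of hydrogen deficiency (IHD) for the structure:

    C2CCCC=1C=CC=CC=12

Molecular formula from the SMILES: C10H12.
DoU = (2C + 2 + N − H − X)/2 = (2·10 + 2 + 0 − 12 − 0)/2 = 10/2 = 5.
(Structurally: 2 ring(s) + 3 π bond(s) = 5.)

5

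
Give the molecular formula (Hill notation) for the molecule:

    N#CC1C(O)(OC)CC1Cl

Heavy atoms from the SMILES: 6 C, 1 Cl, 1 N, 2 O.
Implicit hydrogens by atom environment:
  2 × C: 1 H each → 2
  2 × C: no H
  1 × C: 3 H
  1 × C: 2 H
  1 × Cl: no H
  1 × N: no H
  1 × O: 1 H
  1 × O: no H
  Total hydrogens = 8.
Molecular formula: C6H8ClNO2

C6H8ClNO2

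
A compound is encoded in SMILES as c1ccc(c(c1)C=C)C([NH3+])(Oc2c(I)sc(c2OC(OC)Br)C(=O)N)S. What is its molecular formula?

C16H17BrIN2O4S2+

Heavy atoms from the SMILES: 1 Br, 16 C, 1 I, 2 N, 4 O, 2 S.
Implicit hydrogens by atom environment:
  6 × C (aromatic): no H
  4 × C (aromatic): 1 H each → 4
  4 × O: no H
  2 × C: 1 H each → 2
  2 × C: no H
  1 × Br: no H
  1 × C: 3 H
  1 × C: 2 H
  1 × I: no H
  1 × N (charge +1): 3 H
  1 × N: 2 H
  1 × S: 1 H
  1 × S (aromatic): no H
  Total hydrogens = 17.
Net charge +1.
Molecular formula: C16H17BrIN2O4S2+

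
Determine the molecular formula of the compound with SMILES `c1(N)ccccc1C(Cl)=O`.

Heavy atoms from the SMILES: 7 C, 1 Cl, 1 N, 1 O.
Implicit hydrogens by atom environment:
  4 × C (aromatic): 1 H each → 4
  2 × C (aromatic): no H
  1 × C: no H
  1 × Cl: no H
  1 × N: 2 H
  1 × O: no H
  Total hydrogens = 6.
Molecular formula: C7H6ClNO

C7H6ClNO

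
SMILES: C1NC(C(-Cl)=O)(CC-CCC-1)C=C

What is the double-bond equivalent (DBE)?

Molecular formula from the SMILES: C10H16ClNO.
DoU = (2C + 2 + N − H − X)/2 = (2·10 + 2 + 1 − 16 − 1)/2 = 6/2 = 3.
(Structurally: 1 ring(s) + 2 π bond(s) = 3.)

3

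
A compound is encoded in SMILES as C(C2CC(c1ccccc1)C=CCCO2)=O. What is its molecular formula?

Heavy atoms from the SMILES: 14 C, 2 O.
Implicit hydrogens by atom environment:
  5 × C: 1 H each → 5
  5 × C (aromatic): 1 H each → 5
  3 × C: 2 H each → 6
  2 × O: no H
  1 × C (aromatic): no H
  Total hydrogens = 16.
Molecular formula: C14H16O2

C14H16O2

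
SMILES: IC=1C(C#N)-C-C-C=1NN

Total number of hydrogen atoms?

Hydrogens are implicit in SMILES; fill each atom to its normal valence:
  3 × C: no H
  2 × C: 2 H each → 4
  1 × C: 1 H
  1 × I: no H
  1 × N: 2 H
  1 × N: 1 H
  1 × N: no H
  Total hydrogens = 8.

8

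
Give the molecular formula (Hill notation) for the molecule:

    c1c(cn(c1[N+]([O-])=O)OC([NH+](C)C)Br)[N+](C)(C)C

Heavy atoms from the SMILES: 1 Br, 10 C, 4 N, 3 O.
Implicit hydrogens by atom environment:
  5 × C: 3 H each → 15
  2 × C (aromatic): 1 H each → 2
  2 × C (aromatic): no H
  2 × N (charge +1): no H
  2 × O: no H
  1 × Br: no H
  1 × C: 1 H
  1 × N (charge +1): 1 H
  1 × N (aromatic): no H
  1 × O (charge -1): no H
  Total hydrogens = 19.
Net charge +2.
Molecular formula: [C10H19BrN4O3]2+

[C10H19BrN4O3]2+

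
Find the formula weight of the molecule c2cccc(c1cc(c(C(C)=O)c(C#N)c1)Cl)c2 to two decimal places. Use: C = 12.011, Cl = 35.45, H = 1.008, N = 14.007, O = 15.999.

Molecular formula: C15H10ClNO.
M = 15×12.011 + 1×35.45 + 10×1.008 + 1×14.007 + 1×15.999 = 255.70 g/mol.

255.70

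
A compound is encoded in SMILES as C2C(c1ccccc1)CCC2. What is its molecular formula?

Heavy atoms from the SMILES: 11 C.
Implicit hydrogens by atom environment:
  5 × C (aromatic): 1 H each → 5
  4 × C: 2 H each → 8
  1 × C: 1 H
  1 × C (aromatic): no H
  Total hydrogens = 14.
Molecular formula: C11H14

C11H14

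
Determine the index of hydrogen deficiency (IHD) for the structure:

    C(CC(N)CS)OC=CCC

1

Molecular formula from the SMILES: C8H17NOS.
DoU = (2C + 2 + N − H − X)/2 = (2·8 + 2 + 1 − 17 − 0)/2 = 2/2 = 1.
(Structurally: 0 ring(s) + 1 π bond(s) = 1.)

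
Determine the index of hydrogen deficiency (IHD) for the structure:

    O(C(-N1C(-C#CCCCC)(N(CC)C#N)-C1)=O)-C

6

Molecular formula from the SMILES: C13H19N3O2.
DoU = (2C + 2 + N − H − X)/2 = (2·13 + 2 + 3 − 19 − 0)/2 = 12/2 = 6.
(Structurally: 1 ring(s) + 5 π bond(s) = 6.)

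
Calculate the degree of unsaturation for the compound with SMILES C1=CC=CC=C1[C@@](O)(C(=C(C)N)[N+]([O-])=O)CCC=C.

Molecular formula from the SMILES: C14H18N2O3.
DoU = (2C + 2 + N − H − X)/2 = (2·14 + 2 + 2 − 18 − 0)/2 = 14/2 = 7.
(Structurally: 1 ring(s) + 6 π bond(s) = 7.)

7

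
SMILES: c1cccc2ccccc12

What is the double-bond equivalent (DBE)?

Molecular formula from the SMILES: C10H8.
DoU = (2C + 2 + N − H − X)/2 = (2·10 + 2 + 0 − 8 − 0)/2 = 14/2 = 7.
(Structurally: 2 ring(s) + 5 π bond(s) = 7.)

7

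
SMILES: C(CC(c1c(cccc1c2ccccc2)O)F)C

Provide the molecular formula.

Heavy atoms from the SMILES: 16 C, 1 F, 1 O.
Implicit hydrogens by atom environment:
  8 × C (aromatic): 1 H each → 8
  4 × C (aromatic): no H
  2 × C: 2 H each → 4
  1 × C: 3 H
  1 × C: 1 H
  1 × F: no H
  1 × O: 1 H
  Total hydrogens = 17.
Molecular formula: C16H17FO

C16H17FO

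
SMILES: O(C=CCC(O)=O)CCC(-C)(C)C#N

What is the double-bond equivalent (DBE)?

Molecular formula from the SMILES: C10H15NO3.
DoU = (2C + 2 + N − H − X)/2 = (2·10 + 2 + 1 − 15 − 0)/2 = 8/2 = 4.
(Structurally: 0 ring(s) + 4 π bond(s) = 4.)

4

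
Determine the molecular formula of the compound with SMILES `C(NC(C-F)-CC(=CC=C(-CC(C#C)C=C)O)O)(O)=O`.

C14H18FNO4

Heavy atoms from the SMILES: 14 C, 1 F, 1 N, 4 O.
Implicit hydrogens by atom environment:
  6 × C: 1 H each → 6
  4 × C: 2 H each → 8
  4 × C: no H
  3 × O: 1 H each → 3
  1 × F: no H
  1 × N: 1 H
  1 × O: no H
  Total hydrogens = 18.
Molecular formula: C14H18FNO4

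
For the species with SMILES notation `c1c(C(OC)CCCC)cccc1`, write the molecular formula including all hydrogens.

Heavy atoms from the SMILES: 12 C, 1 O.
Implicit hydrogens by atom environment:
  5 × C (aromatic): 1 H each → 5
  3 × C: 2 H each → 6
  2 × C: 3 H each → 6
  1 × C: 1 H
  1 × C (aromatic): no H
  1 × O: no H
  Total hydrogens = 18.
Molecular formula: C12H18O

C12H18O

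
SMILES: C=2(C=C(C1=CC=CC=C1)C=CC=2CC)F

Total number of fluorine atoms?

1

The symbol for fluorine appears 1 time in the SMILES.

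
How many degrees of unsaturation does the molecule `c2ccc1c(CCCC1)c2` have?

5

Molecular formula from the SMILES: C10H12.
DoU = (2C + 2 + N − H − X)/2 = (2·10 + 2 + 0 − 12 − 0)/2 = 10/2 = 5.
(Structurally: 2 ring(s) + 3 π bond(s) = 5.)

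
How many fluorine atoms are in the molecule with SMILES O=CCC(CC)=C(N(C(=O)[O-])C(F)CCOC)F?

2

The symbol for fluorine appears 2 times in the SMILES.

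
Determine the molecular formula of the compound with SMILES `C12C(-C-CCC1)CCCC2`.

C10H18

Heavy atoms from the SMILES: 10 C.
Implicit hydrogens by atom environment:
  8 × C: 2 H each → 16
  2 × C: 1 H each → 2
  Total hydrogens = 18.
Molecular formula: C10H18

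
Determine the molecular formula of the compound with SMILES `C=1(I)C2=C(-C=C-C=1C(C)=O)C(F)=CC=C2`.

C12H8FIO

Heavy atoms from the SMILES: 12 C, 1 F, 1 I, 1 O.
Implicit hydrogens by atom environment:
  5 × C (aromatic): 1 H each → 5
  5 × C (aromatic): no H
  1 × C: 3 H
  1 × C: no H
  1 × F: no H
  1 × I: no H
  1 × O: no H
  Total hydrogens = 8.
Molecular formula: C12H8FIO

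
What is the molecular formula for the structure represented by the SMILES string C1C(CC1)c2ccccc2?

C10H12

Heavy atoms from the SMILES: 10 C.
Implicit hydrogens by atom environment:
  5 × C (aromatic): 1 H each → 5
  3 × C: 2 H each → 6
  1 × C: 1 H
  1 × C (aromatic): no H
  Total hydrogens = 12.
Molecular formula: C10H12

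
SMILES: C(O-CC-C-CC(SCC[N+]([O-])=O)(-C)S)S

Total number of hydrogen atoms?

Hydrogens are implicit in SMILES; fill each atom to its normal valence:
  7 × C: 2 H each → 14
  2 × O: no H
  2 × S: 1 H each → 2
  1 × C: 3 H
  1 × C: no H
  1 × N (charge +1): no H
  1 × O (charge -1): no H
  1 × S: no H
  Total hydrogens = 19.

19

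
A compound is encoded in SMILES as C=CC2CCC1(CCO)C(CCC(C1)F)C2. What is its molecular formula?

Heavy atoms from the SMILES: 14 C, 1 F, 1 O.
Implicit hydrogens by atom environment:
  9 × C: 2 H each → 18
  4 × C: 1 H each → 4
  1 × C: no H
  1 × F: no H
  1 × O: 1 H
  Total hydrogens = 23.
Molecular formula: C14H23FO

C14H23FO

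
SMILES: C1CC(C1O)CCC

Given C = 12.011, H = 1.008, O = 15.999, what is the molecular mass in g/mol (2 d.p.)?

114.19

Molecular formula: C7H14O.
M = 7×12.011 + 14×1.008 + 1×15.999 = 114.19 g/mol.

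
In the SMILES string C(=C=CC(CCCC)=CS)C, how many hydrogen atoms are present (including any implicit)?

16

Hydrogens are implicit in SMILES; fill each atom to its normal valence:
  3 × C: 2 H each → 6
  3 × C: 1 H each → 3
  2 × C: 3 H each → 6
  2 × C: no H
  1 × S: 1 H
  Total hydrogens = 16.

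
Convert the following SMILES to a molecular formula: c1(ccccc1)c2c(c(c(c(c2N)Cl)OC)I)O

Heavy atoms from the SMILES: 13 C, 1 Cl, 1 I, 1 N, 2 O.
Implicit hydrogens by atom environment:
  7 × C (aromatic): no H
  5 × C (aromatic): 1 H each → 5
  1 × C: 3 H
  1 × Cl: no H
  1 × I: no H
  1 × N: 2 H
  1 × O: 1 H
  1 × O: no H
  Total hydrogens = 11.
Molecular formula: C13H11ClINO2

C13H11ClINO2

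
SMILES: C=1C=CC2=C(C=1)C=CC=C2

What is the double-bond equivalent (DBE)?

Molecular formula from the SMILES: C10H8.
DoU = (2C + 2 + N − H − X)/2 = (2·10 + 2 + 0 − 8 − 0)/2 = 14/2 = 7.
(Structurally: 2 ring(s) + 5 π bond(s) = 7.)

7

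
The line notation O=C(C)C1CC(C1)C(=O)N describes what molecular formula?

C7H11NO2

Heavy atoms from the SMILES: 7 C, 1 N, 2 O.
Implicit hydrogens by atom environment:
  2 × C: 2 H each → 4
  2 × C: 1 H each → 2
  2 × C: no H
  2 × O: no H
  1 × C: 3 H
  1 × N: 2 H
  Total hydrogens = 11.
Molecular formula: C7H11NO2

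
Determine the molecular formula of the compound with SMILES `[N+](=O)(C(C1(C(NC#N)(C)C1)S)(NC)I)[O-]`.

C7H11IN4O2S

Heavy atoms from the SMILES: 7 C, 1 I, 4 N, 2 O, 1 S.
Implicit hydrogens by atom environment:
  4 × C: no H
  2 × C: 3 H each → 6
  2 × N: 1 H each → 2
  1 × C: 2 H
  1 × I: no H
  1 × N: no H
  1 × N (charge +1): no H
  1 × O: no H
  1 × O (charge -1): no H
  1 × S: 1 H
  Total hydrogens = 11.
Molecular formula: C7H11IN4O2S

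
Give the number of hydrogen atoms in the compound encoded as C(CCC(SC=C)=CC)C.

Hydrogens are implicit in SMILES; fill each atom to its normal valence:
  4 × C: 2 H each → 8
  2 × C: 3 H each → 6
  2 × C: 1 H each → 2
  1 × C: no H
  1 × S: no H
  Total hydrogens = 16.

16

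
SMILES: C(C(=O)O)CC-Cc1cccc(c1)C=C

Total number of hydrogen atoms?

Hydrogens are implicit in SMILES; fill each atom to its normal valence:
  5 × C: 2 H each → 10
  4 × C (aromatic): 1 H each → 4
  2 × C (aromatic): no H
  1 × C: 1 H
  1 × C: no H
  1 × O: 1 H
  1 × O: no H
  Total hydrogens = 16.

16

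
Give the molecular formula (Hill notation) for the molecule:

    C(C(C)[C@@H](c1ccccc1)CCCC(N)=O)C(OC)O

Heavy atoms from the SMILES: 16 C, 1 N, 3 O.
Implicit hydrogens by atom environment:
  5 × C (aromatic): 1 H each → 5
  4 × C: 2 H each → 8
  3 × C: 1 H each → 3
  2 × C: 3 H each → 6
  2 × O: no H
  1 × C: no H
  1 × C (aromatic): no H
  1 × N: 2 H
  1 × O: 1 H
  Total hydrogens = 25.
Molecular formula: C16H25NO3

C16H25NO3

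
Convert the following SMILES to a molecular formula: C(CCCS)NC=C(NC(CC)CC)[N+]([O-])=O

C11H23N3O2S

Heavy atoms from the SMILES: 11 C, 3 N, 2 O, 1 S.
Implicit hydrogens by atom environment:
  6 × C: 2 H each → 12
  2 × C: 3 H each → 6
  2 × C: 1 H each → 2
  2 × N: 1 H each → 2
  1 × C: no H
  1 × N (charge +1): no H
  1 × O: no H
  1 × O (charge -1): no H
  1 × S: 1 H
  Total hydrogens = 23.
Molecular formula: C11H23N3O2S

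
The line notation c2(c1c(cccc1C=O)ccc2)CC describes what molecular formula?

Heavy atoms from the SMILES: 13 C, 1 O.
Implicit hydrogens by atom environment:
  6 × C (aromatic): 1 H each → 6
  4 × C (aromatic): no H
  1 × C: 3 H
  1 × C: 2 H
  1 × C: 1 H
  1 × O: no H
  Total hydrogens = 12.
Molecular formula: C13H12O

C13H12O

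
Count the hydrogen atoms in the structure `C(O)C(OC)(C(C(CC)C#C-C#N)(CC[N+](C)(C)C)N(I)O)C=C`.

Hydrogens are implicit in SMILES; fill each atom to its normal valence:
  5 × C: 3 H each → 15
  5 × C: 2 H each → 10
  5 × C: no H
  2 × C: 1 H each → 2
  2 × N: no H
  2 × O: 1 H each → 2
  1 × I: no H
  1 × N (charge +1): no H
  1 × O: no H
  Total hydrogens = 29.

29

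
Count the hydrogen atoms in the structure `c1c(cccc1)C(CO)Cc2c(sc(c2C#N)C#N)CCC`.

Hydrogens are implicit in SMILES; fill each atom to its normal valence:
  5 × C (aromatic): 1 H each → 5
  5 × C (aromatic): no H
  4 × C: 2 H each → 8
  2 × C: no H
  2 × N: no H
  1 × C: 3 H
  1 × C: 1 H
  1 × O: 1 H
  1 × S (aromatic): no H
  Total hydrogens = 18.

18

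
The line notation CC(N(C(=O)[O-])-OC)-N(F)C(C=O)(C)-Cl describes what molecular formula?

C7H11ClFN2O4-

Heavy atoms from the SMILES: 7 C, 1 Cl, 1 F, 2 N, 4 O.
Implicit hydrogens by atom environment:
  3 × C: 3 H each → 9
  3 × O: no H
  2 × C: 1 H each → 2
  2 × C: no H
  2 × N: no H
  1 × Cl: no H
  1 × F: no H
  1 × O (charge -1): no H
  Total hydrogens = 11.
Net charge -1.
Molecular formula: C7H11ClFN2O4-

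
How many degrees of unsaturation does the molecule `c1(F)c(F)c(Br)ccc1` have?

4

Molecular formula from the SMILES: C6H3BrF2.
DoU = (2C + 2 + N − H − X)/2 = (2·6 + 2 + 0 − 3 − 3)/2 = 8/2 = 4.
(Structurally: 1 ring(s) + 3 π bond(s) = 4.)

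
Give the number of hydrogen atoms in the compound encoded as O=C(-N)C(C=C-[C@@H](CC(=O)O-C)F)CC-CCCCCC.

Hydrogens are implicit in SMILES; fill each atom to its normal valence:
  8 × C: 2 H each → 16
  4 × C: 1 H each → 4
  3 × O: no H
  2 × C: 3 H each → 6
  2 × C: no H
  1 × F: no H
  1 × N: 2 H
  Total hydrogens = 28.

28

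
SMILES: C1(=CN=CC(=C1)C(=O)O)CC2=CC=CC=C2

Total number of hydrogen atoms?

11

Hydrogens are implicit in SMILES; fill each atom to its normal valence:
  8 × C (aromatic): 1 H each → 8
  3 × C (aromatic): no H
  1 × C: 2 H
  1 × C: no H
  1 × N (aromatic): no H
  1 × O: 1 H
  1 × O: no H
  Total hydrogens = 11.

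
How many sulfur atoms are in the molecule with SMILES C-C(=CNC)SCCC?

1

The symbol for sulfur appears 1 time in the SMILES.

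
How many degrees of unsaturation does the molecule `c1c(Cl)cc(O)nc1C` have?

4

Molecular formula from the SMILES: C6H6ClNO.
DoU = (2C + 2 + N − H − X)/2 = (2·6 + 2 + 1 − 6 − 1)/2 = 8/2 = 4.
(Structurally: 1 ring(s) + 3 π bond(s) = 4.)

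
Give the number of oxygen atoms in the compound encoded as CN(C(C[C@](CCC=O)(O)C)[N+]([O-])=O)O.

The symbol for oxygen appears 5 times in the SMILES.

5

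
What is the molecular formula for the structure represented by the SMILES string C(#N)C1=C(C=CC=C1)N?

C7H6N2

Heavy atoms from the SMILES: 7 C, 2 N.
Implicit hydrogens by atom environment:
  4 × C (aromatic): 1 H each → 4
  2 × C (aromatic): no H
  1 × C: no H
  1 × N: 2 H
  1 × N: no H
  Total hydrogens = 6.
Molecular formula: C7H6N2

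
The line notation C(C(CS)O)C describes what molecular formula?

Heavy atoms from the SMILES: 4 C, 1 O, 1 S.
Implicit hydrogens by atom environment:
  2 × C: 2 H each → 4
  1 × C: 3 H
  1 × C: 1 H
  1 × O: 1 H
  1 × S: 1 H
  Total hydrogens = 10.
Molecular formula: C4H10OS

C4H10OS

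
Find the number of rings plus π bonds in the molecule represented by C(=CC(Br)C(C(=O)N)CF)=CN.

3

Molecular formula from the SMILES: C7H10BrFN2O.
DoU = (2C + 2 + N − H − X)/2 = (2·7 + 2 + 2 − 10 − 2)/2 = 6/2 = 3.
(Structurally: 0 ring(s) + 3 π bond(s) = 3.)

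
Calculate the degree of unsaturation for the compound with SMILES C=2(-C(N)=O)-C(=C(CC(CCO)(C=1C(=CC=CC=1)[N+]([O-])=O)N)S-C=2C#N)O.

Molecular formula from the SMILES: C16H16N4O5S.
DoU = (2C + 2 + N − H − X)/2 = (2·16 + 2 + 4 − 16 − 0)/2 = 22/2 = 11.
(Structurally: 2 ring(s) + 9 π bond(s) = 11.)

11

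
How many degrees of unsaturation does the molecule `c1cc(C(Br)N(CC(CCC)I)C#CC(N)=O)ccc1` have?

Molecular formula from the SMILES: C15H18BrIN2O.
DoU = (2C + 2 + N − H − X)/2 = (2·15 + 2 + 2 − 18 − 2)/2 = 14/2 = 7.
(Structurally: 1 ring(s) + 6 π bond(s) = 7.)

7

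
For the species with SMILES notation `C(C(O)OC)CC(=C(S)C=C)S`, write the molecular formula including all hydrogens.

C8H14O2S2

Heavy atoms from the SMILES: 8 C, 2 O, 2 S.
Implicit hydrogens by atom environment:
  3 × C: 2 H each → 6
  2 × C: 1 H each → 2
  2 × C: no H
  2 × S: 1 H each → 2
  1 × C: 3 H
  1 × O: 1 H
  1 × O: no H
  Total hydrogens = 14.
Molecular formula: C8H14O2S2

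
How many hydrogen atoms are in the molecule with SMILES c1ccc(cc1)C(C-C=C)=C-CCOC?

Hydrogens are implicit in SMILES; fill each atom to its normal valence:
  5 × C (aromatic): 1 H each → 5
  4 × C: 2 H each → 8
  2 × C: 1 H each → 2
  1 × C: 3 H
  1 × C: no H
  1 × C (aromatic): no H
  1 × O: no H
  Total hydrogens = 18.

18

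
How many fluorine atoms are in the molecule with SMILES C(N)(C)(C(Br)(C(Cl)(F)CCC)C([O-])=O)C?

The symbol for fluorine appears 1 time in the SMILES.

1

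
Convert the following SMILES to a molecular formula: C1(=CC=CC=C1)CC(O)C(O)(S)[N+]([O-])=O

Heavy atoms from the SMILES: 9 C, 1 N, 4 O, 1 S.
Implicit hydrogens by atom environment:
  5 × C (aromatic): 1 H each → 5
  2 × O: 1 H each → 2
  1 × C: 2 H
  1 × C: 1 H
  1 × C: no H
  1 × C (aromatic): no H
  1 × N (charge +1): no H
  1 × O: no H
  1 × O (charge -1): no H
  1 × S: 1 H
  Total hydrogens = 11.
Molecular formula: C9H11NO4S

C9H11NO4S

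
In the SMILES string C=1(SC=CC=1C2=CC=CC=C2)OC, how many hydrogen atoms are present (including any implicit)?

Hydrogens are implicit in SMILES; fill each atom to its normal valence:
  7 × C (aromatic): 1 H each → 7
  3 × C (aromatic): no H
  1 × C: 3 H
  1 × O: no H
  1 × S (aromatic): no H
  Total hydrogens = 10.

10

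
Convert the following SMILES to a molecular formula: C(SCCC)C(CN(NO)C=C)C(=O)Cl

C9H17ClN2O2S

Heavy atoms from the SMILES: 9 C, 1 Cl, 2 N, 2 O, 1 S.
Implicit hydrogens by atom environment:
  5 × C: 2 H each → 10
  2 × C: 1 H each → 2
  1 × C: 3 H
  1 × C: no H
  1 × Cl: no H
  1 × N: 1 H
  1 × N: no H
  1 × O: 1 H
  1 × O: no H
  1 × S: no H
  Total hydrogens = 17.
Molecular formula: C9H17ClN2O2S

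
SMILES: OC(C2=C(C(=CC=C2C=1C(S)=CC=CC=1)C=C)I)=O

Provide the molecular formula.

Heavy atoms from the SMILES: 15 C, 1 I, 2 O, 1 S.
Implicit hydrogens by atom environment:
  6 × C (aromatic): 1 H each → 6
  6 × C (aromatic): no H
  1 × C: 2 H
  1 × C: 1 H
  1 × C: no H
  1 × I: no H
  1 × O: 1 H
  1 × O: no H
  1 × S: 1 H
  Total hydrogens = 11.
Molecular formula: C15H11IO2S

C15H11IO2S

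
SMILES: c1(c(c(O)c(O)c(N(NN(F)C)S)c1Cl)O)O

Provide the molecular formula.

Heavy atoms from the SMILES: 7 C, 1 Cl, 1 F, 3 N, 4 O, 1 S.
Implicit hydrogens by atom environment:
  6 × C (aromatic): no H
  4 × O: 1 H each → 4
  2 × N: no H
  1 × C: 3 H
  1 × Cl: no H
  1 × F: no H
  1 × N: 1 H
  1 × S: 1 H
  Total hydrogens = 9.
Molecular formula: C7H9ClFN3O4S

C7H9ClFN3O4S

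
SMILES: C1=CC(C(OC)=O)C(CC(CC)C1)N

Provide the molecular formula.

Heavy atoms from the SMILES: 11 C, 1 N, 2 O.
Implicit hydrogens by atom environment:
  5 × C: 1 H each → 5
  3 × C: 2 H each → 6
  2 × C: 3 H each → 6
  2 × O: no H
  1 × C: no H
  1 × N: 2 H
  Total hydrogens = 19.
Molecular formula: C11H19NO2

C11H19NO2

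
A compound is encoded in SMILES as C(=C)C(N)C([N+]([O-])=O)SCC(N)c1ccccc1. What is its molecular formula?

Heavy atoms from the SMILES: 12 C, 3 N, 2 O, 1 S.
Implicit hydrogens by atom environment:
  5 × C (aromatic): 1 H each → 5
  4 × C: 1 H each → 4
  2 × C: 2 H each → 4
  2 × N: 2 H each → 4
  1 × C (aromatic): no H
  1 × N (charge +1): no H
  1 × O: no H
  1 × O (charge -1): no H
  1 × S: no H
  Total hydrogens = 17.
Molecular formula: C12H17N3O2S

C12H17N3O2S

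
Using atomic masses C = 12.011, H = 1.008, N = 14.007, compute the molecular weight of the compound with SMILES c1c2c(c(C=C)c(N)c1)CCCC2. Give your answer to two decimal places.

173.26

Molecular formula: C12H15N.
M = 12×12.011 + 15×1.008 + 1×14.007 = 173.26 g/mol.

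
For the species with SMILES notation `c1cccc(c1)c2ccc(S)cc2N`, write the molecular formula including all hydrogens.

Heavy atoms from the SMILES: 12 C, 1 N, 1 S.
Implicit hydrogens by atom environment:
  8 × C (aromatic): 1 H each → 8
  4 × C (aromatic): no H
  1 × N: 2 H
  1 × S: 1 H
  Total hydrogens = 11.
Molecular formula: C12H11NS

C12H11NS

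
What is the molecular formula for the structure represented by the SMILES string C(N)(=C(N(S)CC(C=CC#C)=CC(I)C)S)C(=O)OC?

Heavy atoms from the SMILES: 13 C, 1 I, 2 N, 2 O, 2 S.
Implicit hydrogens by atom environment:
  5 × C: 1 H each → 5
  5 × C: no H
  2 × C: 3 H each → 6
  2 × O: no H
  2 × S: 1 H each → 2
  1 × C: 2 H
  1 × I: no H
  1 × N: 2 H
  1 × N: no H
  Total hydrogens = 17.
Molecular formula: C13H17IN2O2S2

C13H17IN2O2S2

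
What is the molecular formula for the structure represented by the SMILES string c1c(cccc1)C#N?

Heavy atoms from the SMILES: 7 C, 1 N.
Implicit hydrogens by atom environment:
  5 × C (aromatic): 1 H each → 5
  1 × C (aromatic): no H
  1 × C: no H
  1 × N: no H
  Total hydrogens = 5.
Molecular formula: C7H5N

C7H5N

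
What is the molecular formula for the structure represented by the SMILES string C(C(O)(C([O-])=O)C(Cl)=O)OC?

Heavy atoms from the SMILES: 5 C, 1 Cl, 5 O.
Implicit hydrogens by atom environment:
  3 × C: no H
  3 × O: no H
  1 × C: 3 H
  1 × C: 2 H
  1 × Cl: no H
  1 × O: 1 H
  1 × O (charge -1): no H
  Total hydrogens = 6.
Net charge -1.
Molecular formula: C5H6ClO5-

C5H6ClO5-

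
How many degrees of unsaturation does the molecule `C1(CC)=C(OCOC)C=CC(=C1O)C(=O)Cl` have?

5

Molecular formula from the SMILES: C11H13ClO4.
DoU = (2C + 2 + N − H − X)/2 = (2·11 + 2 + 0 − 13 − 1)/2 = 10/2 = 5.
(Structurally: 1 ring(s) + 4 π bond(s) = 5.)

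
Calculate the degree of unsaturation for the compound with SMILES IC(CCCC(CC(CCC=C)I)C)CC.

1

Molecular formula from the SMILES: C14H26I2.
DoU = (2C + 2 + N − H − X)/2 = (2·14 + 2 + 0 − 26 − 2)/2 = 2/2 = 1.
(Structurally: 0 ring(s) + 1 π bond(s) = 1.)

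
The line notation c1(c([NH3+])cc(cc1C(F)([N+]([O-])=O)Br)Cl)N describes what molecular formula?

C7H7BrClFN3O2+

Heavy atoms from the SMILES: 1 Br, 7 C, 1 Cl, 1 F, 3 N, 2 O.
Implicit hydrogens by atom environment:
  4 × C (aromatic): no H
  2 × C (aromatic): 1 H each → 2
  1 × Br: no H
  1 × C: no H
  1 × Cl: no H
  1 × F: no H
  1 × N (charge +1): 3 H
  1 × N: 2 H
  1 × N (charge +1): no H
  1 × O: no H
  1 × O (charge -1): no H
  Total hydrogens = 7.
Net charge +1.
Molecular formula: C7H7BrClFN3O2+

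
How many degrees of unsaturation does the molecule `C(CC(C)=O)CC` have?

1

Molecular formula from the SMILES: C6H12O.
DoU = (2C + 2 + N − H − X)/2 = (2·6 + 2 + 0 − 12 − 0)/2 = 2/2 = 1.
(Structurally: 0 ring(s) + 1 π bond(s) = 1.)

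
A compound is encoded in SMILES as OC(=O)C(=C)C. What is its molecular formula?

C4H6O2

Heavy atoms from the SMILES: 4 C, 2 O.
Implicit hydrogens by atom environment:
  2 × C: no H
  1 × C: 3 H
  1 × C: 2 H
  1 × O: 1 H
  1 × O: no H
  Total hydrogens = 6.
Molecular formula: C4H6O2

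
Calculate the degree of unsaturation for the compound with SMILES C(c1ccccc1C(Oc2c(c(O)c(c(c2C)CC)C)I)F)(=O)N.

9

Molecular formula from the SMILES: C18H19FINO3.
DoU = (2C + 2 + N − H − X)/2 = (2·18 + 2 + 1 − 19 − 2)/2 = 18/2 = 9.
(Structurally: 2 ring(s) + 7 π bond(s) = 9.)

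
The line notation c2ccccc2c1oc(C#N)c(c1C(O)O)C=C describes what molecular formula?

C14H11NO3

Heavy atoms from the SMILES: 14 C, 1 N, 3 O.
Implicit hydrogens by atom environment:
  5 × C (aromatic): 1 H each → 5
  5 × C (aromatic): no H
  2 × C: 1 H each → 2
  2 × O: 1 H each → 2
  1 × C: 2 H
  1 × C: no H
  1 × N: no H
  1 × O (aromatic): no H
  Total hydrogens = 11.
Molecular formula: C14H11NO3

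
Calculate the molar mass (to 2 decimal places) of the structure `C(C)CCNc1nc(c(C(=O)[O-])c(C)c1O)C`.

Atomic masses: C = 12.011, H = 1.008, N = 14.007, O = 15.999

Molecular formula: C12H17N2O3-.
M = 12×12.011 + 17×1.008 + 2×14.007 + 3×15.999 = 237.28 g/mol.

237.28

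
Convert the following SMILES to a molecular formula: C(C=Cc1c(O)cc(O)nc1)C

C9H11NO2

Heavy atoms from the SMILES: 9 C, 1 N, 2 O.
Implicit hydrogens by atom environment:
  3 × C (aromatic): no H
  2 × C (aromatic): 1 H each → 2
  2 × C: 1 H each → 2
  2 × O: 1 H each → 2
  1 × C: 3 H
  1 × C: 2 H
  1 × N (aromatic): no H
  Total hydrogens = 11.
Molecular formula: C9H11NO2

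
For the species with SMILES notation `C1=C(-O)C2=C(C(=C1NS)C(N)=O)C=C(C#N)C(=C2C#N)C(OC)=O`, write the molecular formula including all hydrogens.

C15H10N4O4S

Heavy atoms from the SMILES: 15 C, 4 N, 4 O, 1 S.
Implicit hydrogens by atom environment:
  8 × C (aromatic): no H
  4 × C: no H
  3 × O: no H
  2 × C (aromatic): 1 H each → 2
  2 × N: no H
  1 × C: 3 H
  1 × N: 2 H
  1 × N: 1 H
  1 × O: 1 H
  1 × S: 1 H
  Total hydrogens = 10.
Molecular formula: C15H10N4O4S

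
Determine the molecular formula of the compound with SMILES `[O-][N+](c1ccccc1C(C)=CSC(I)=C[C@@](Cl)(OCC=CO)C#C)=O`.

Heavy atoms from the SMILES: 17 C, 1 Cl, 1 I, 1 N, 4 O, 1 S.
Implicit hydrogens by atom environment:
  5 × C: 1 H each → 5
  4 × C (aromatic): 1 H each → 4
  4 × C: no H
  2 × C (aromatic): no H
  2 × O: no H
  1 × C: 3 H
  1 × C: 2 H
  1 × Cl: no H
  1 × I: no H
  1 × N (charge +1): no H
  1 × O: 1 H
  1 × O (charge -1): no H
  1 × S: no H
  Total hydrogens = 15.
Molecular formula: C17H15ClINO4S

C17H15ClINO4S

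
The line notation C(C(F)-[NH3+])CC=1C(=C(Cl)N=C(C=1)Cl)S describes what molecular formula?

C8H10Cl2FN2S+

Heavy atoms from the SMILES: 8 C, 2 Cl, 1 F, 2 N, 1 S.
Implicit hydrogens by atom environment:
  4 × C (aromatic): no H
  2 × C: 2 H each → 4
  2 × Cl: no H
  1 × C (aromatic): 1 H
  1 × C: 1 H
  1 × F: no H
  1 × N (charge +1): 3 H
  1 × N (aromatic): no H
  1 × S: 1 H
  Total hydrogens = 10.
Net charge +1.
Molecular formula: C8H10Cl2FN2S+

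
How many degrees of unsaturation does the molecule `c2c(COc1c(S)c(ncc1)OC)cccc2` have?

8

Molecular formula from the SMILES: C13H13NO2S.
DoU = (2C + 2 + N − H − X)/2 = (2·13 + 2 + 1 − 13 − 0)/2 = 16/2 = 8.
(Structurally: 2 ring(s) + 6 π bond(s) = 8.)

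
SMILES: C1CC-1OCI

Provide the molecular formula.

C4H7IO

Heavy atoms from the SMILES: 4 C, 1 I, 1 O.
Implicit hydrogens by atom environment:
  3 × C: 2 H each → 6
  1 × C: 1 H
  1 × I: no H
  1 × O: no H
  Total hydrogens = 7.
Molecular formula: C4H7IO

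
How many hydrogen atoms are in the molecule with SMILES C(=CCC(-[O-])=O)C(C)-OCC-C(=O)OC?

15

Hydrogens are implicit in SMILES; fill each atom to its normal valence:
  4 × O: no H
  3 × C: 2 H each → 6
  3 × C: 1 H each → 3
  2 × C: 3 H each → 6
  2 × C: no H
  1 × O (charge -1): no H
  Total hydrogens = 15.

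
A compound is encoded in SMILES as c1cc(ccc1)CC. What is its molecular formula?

Heavy atoms from the SMILES: 8 C.
Implicit hydrogens by atom environment:
  5 × C (aromatic): 1 H each → 5
  1 × C: 3 H
  1 × C: 2 H
  1 × C (aromatic): no H
  Total hydrogens = 10.
Molecular formula: C8H10

C8H10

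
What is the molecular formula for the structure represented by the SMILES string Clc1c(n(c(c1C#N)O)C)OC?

C7H7ClN2O2

Heavy atoms from the SMILES: 7 C, 1 Cl, 2 N, 2 O.
Implicit hydrogens by atom environment:
  4 × C (aromatic): no H
  2 × C: 3 H each → 6
  1 × C: no H
  1 × Cl: no H
  1 × N (aromatic): no H
  1 × N: no H
  1 × O: 1 H
  1 × O: no H
  Total hydrogens = 7.
Molecular formula: C7H7ClN2O2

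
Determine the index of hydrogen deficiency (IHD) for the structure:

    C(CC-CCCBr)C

Molecular formula from the SMILES: C7H15Br.
DoU = (2C + 2 + N − H − X)/2 = (2·7 + 2 + 0 − 15 − 1)/2 = 0/2 = 0.
(Structurally: 0 ring(s) + 0 π bond(s) = 0.)

0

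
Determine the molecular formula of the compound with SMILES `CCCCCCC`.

Heavy atoms from the SMILES: 7 C.
Implicit hydrogens by atom environment:
  5 × C: 2 H each → 10
  2 × C: 3 H each → 6
  Total hydrogens = 16.
Molecular formula: C7H16

C7H16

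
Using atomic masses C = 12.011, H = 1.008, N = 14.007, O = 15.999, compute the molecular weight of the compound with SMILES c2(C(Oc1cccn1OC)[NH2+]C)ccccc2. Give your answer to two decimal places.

Molecular formula: C13H17N2O2+.
M = 13×12.011 + 17×1.008 + 2×14.007 + 2×15.999 = 233.29 g/mol.

233.29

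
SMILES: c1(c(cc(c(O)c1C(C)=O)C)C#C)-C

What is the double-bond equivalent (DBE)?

7

Molecular formula from the SMILES: C12H12O2.
DoU = (2C + 2 + N − H − X)/2 = (2·12 + 2 + 0 − 12 − 0)/2 = 14/2 = 7.
(Structurally: 1 ring(s) + 6 π bond(s) = 7.)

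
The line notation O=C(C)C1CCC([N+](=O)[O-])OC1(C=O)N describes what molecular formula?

C8H12N2O5

Heavy atoms from the SMILES: 8 C, 2 N, 5 O.
Implicit hydrogens by atom environment:
  4 × O: no H
  3 × C: 1 H each → 3
  2 × C: 2 H each → 4
  2 × C: no H
  1 × C: 3 H
  1 × N: 2 H
  1 × N (charge +1): no H
  1 × O (charge -1): no H
  Total hydrogens = 12.
Molecular formula: C8H12N2O5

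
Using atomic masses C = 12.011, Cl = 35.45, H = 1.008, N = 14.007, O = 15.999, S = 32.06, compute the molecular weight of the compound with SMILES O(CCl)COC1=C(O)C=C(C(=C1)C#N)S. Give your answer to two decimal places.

245.68

Molecular formula: C9H8ClNO3S.
M = 9×12.011 + 1×35.45 + 8×1.008 + 1×14.007 + 3×15.999 + 1×32.06 = 245.68 g/mol.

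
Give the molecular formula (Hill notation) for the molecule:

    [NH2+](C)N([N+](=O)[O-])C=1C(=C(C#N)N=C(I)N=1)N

C6H7IN7O2+

Heavy atoms from the SMILES: 6 C, 1 I, 7 N, 2 O.
Implicit hydrogens by atom environment:
  4 × C (aromatic): no H
  2 × N (aromatic): no H
  2 × N: no H
  1 × C: 3 H
  1 × C: no H
  1 × I: no H
  1 × N (charge +1): 2 H
  1 × N: 2 H
  1 × N (charge +1): no H
  1 × O: no H
  1 × O (charge -1): no H
  Total hydrogens = 7.
Net charge +1.
Molecular formula: C6H7IN7O2+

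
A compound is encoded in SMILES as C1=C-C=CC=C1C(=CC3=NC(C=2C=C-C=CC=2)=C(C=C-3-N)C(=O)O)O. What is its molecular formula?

Heavy atoms from the SMILES: 20 C, 2 N, 3 O.
Implicit hydrogens by atom environment:
  11 × C (aromatic): 1 H each → 11
  6 × C (aromatic): no H
  2 × C: no H
  2 × O: 1 H each → 2
  1 × C: 1 H
  1 × N: 2 H
  1 × N (aromatic): no H
  1 × O: no H
  Total hydrogens = 16.
Molecular formula: C20H16N2O3

C20H16N2O3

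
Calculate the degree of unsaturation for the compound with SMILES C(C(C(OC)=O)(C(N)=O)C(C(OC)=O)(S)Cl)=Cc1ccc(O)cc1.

8

Molecular formula from the SMILES: C15H16ClNO6S.
DoU = (2C + 2 + N − H − X)/2 = (2·15 + 2 + 1 − 16 − 1)/2 = 16/2 = 8.
(Structurally: 1 ring(s) + 7 π bond(s) = 8.)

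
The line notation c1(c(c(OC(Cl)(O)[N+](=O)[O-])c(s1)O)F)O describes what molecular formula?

Heavy atoms from the SMILES: 5 C, 1 Cl, 1 F, 1 N, 6 O, 1 S.
Implicit hydrogens by atom environment:
  4 × C (aromatic): no H
  3 × O: 1 H each → 3
  2 × O: no H
  1 × C: no H
  1 × Cl: no H
  1 × F: no H
  1 × N (charge +1): no H
  1 × O (charge -1): no H
  1 × S (aromatic): no H
  Total hydrogens = 3.
Molecular formula: C5H3ClFNO6S

C5H3ClFNO6S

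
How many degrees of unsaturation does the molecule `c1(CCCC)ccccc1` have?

4

Molecular formula from the SMILES: C10H14.
DoU = (2C + 2 + N − H − X)/2 = (2·10 + 2 + 0 − 14 − 0)/2 = 8/2 = 4.
(Structurally: 1 ring(s) + 3 π bond(s) = 4.)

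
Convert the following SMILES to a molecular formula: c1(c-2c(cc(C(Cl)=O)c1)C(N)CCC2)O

Heavy atoms from the SMILES: 11 C, 1 Cl, 1 N, 2 O.
Implicit hydrogens by atom environment:
  4 × C (aromatic): no H
  3 × C: 2 H each → 6
  2 × C (aromatic): 1 H each → 2
  1 × C: 1 H
  1 × C: no H
  1 × Cl: no H
  1 × N: 2 H
  1 × O: 1 H
  1 × O: no H
  Total hydrogens = 12.
Molecular formula: C11H12ClNO2

C11H12ClNO2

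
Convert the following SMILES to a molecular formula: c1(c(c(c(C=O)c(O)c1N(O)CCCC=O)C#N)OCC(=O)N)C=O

C15H15N3O7

Heavy atoms from the SMILES: 15 C, 3 N, 7 O.
Implicit hydrogens by atom environment:
  6 × C (aromatic): no H
  5 × O: no H
  4 × C: 2 H each → 8
  3 × C: 1 H each → 3
  2 × C: no H
  2 × N: no H
  2 × O: 1 H each → 2
  1 × N: 2 H
  Total hydrogens = 15.
Molecular formula: C15H15N3O7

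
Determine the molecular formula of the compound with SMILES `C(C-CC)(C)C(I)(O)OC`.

C7H15IO2

Heavy atoms from the SMILES: 7 C, 1 I, 2 O.
Implicit hydrogens by atom environment:
  3 × C: 3 H each → 9
  2 × C: 2 H each → 4
  1 × C: 1 H
  1 × C: no H
  1 × I: no H
  1 × O: 1 H
  1 × O: no H
  Total hydrogens = 15.
Molecular formula: C7H15IO2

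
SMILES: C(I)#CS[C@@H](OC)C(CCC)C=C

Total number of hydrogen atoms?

Hydrogens are implicit in SMILES; fill each atom to its normal valence:
  3 × C: 2 H each → 6
  3 × C: 1 H each → 3
  2 × C: 3 H each → 6
  2 × C: no H
  1 × I: no H
  1 × O: no H
  1 × S: no H
  Total hydrogens = 15.

15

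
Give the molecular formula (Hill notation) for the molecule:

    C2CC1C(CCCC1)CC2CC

C12H22

Heavy atoms from the SMILES: 12 C.
Implicit hydrogens by atom environment:
  8 × C: 2 H each → 16
  3 × C: 1 H each → 3
  1 × C: 3 H
  Total hydrogens = 22.
Molecular formula: C12H22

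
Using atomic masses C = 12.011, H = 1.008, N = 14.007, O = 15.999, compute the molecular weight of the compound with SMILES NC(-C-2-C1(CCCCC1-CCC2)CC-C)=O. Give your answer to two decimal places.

223.36

Molecular formula: C14H25NO.
M = 14×12.011 + 25×1.008 + 1×14.007 + 1×15.999 = 223.36 g/mol.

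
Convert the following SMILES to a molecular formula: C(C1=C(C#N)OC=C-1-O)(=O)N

C6H4N2O3

Heavy atoms from the SMILES: 6 C, 2 N, 3 O.
Implicit hydrogens by atom environment:
  3 × C (aromatic): no H
  2 × C: no H
  1 × C (aromatic): 1 H
  1 × N: 2 H
  1 × N: no H
  1 × O: 1 H
  1 × O (aromatic): no H
  1 × O: no H
  Total hydrogens = 4.
Molecular formula: C6H4N2O3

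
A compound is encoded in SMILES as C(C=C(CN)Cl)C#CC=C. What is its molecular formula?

C8H10ClN

Heavy atoms from the SMILES: 8 C, 1 Cl, 1 N.
Implicit hydrogens by atom environment:
  3 × C: 2 H each → 6
  3 × C: no H
  2 × C: 1 H each → 2
  1 × Cl: no H
  1 × N: 2 H
  Total hydrogens = 10.
Molecular formula: C8H10ClN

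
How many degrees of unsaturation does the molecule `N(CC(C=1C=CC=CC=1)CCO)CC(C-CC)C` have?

4

Molecular formula from the SMILES: C16H27NO.
DoU = (2C + 2 + N − H − X)/2 = (2·16 + 2 + 1 − 27 − 0)/2 = 8/2 = 4.
(Structurally: 1 ring(s) + 3 π bond(s) = 4.)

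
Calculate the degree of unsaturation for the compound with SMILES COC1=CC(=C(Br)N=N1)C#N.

6

Molecular formula from the SMILES: C6H4BrN3O.
DoU = (2C + 2 + N − H − X)/2 = (2·6 + 2 + 3 − 4 − 1)/2 = 12/2 = 6.
(Structurally: 1 ring(s) + 5 π bond(s) = 6.)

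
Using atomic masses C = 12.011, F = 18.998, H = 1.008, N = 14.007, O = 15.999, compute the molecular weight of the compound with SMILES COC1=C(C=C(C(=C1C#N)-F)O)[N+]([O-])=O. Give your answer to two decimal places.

212.14

Molecular formula: C8H5FN2O4.
M = 8×12.011 + 1×18.998 + 5×1.008 + 2×14.007 + 4×15.999 = 212.14 g/mol.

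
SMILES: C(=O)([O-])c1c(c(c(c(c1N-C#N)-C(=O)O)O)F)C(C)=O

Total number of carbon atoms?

The symbol for carbon appears 11 times in the SMILES. Lowercase c denotes aromatic carbon and counts toward C.

11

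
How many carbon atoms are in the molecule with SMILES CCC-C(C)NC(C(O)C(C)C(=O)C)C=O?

The symbol for carbon appears 12 times in the SMILES.

12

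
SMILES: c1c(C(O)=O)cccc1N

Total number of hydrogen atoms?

Hydrogens are implicit in SMILES; fill each atom to its normal valence:
  4 × C (aromatic): 1 H each → 4
  2 × C (aromatic): no H
  1 × C: no H
  1 × N: 2 H
  1 × O: 1 H
  1 × O: no H
  Total hydrogens = 7.

7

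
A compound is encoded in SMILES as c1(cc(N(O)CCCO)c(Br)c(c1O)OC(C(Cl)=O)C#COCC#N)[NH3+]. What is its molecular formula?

Heavy atoms from the SMILES: 1 Br, 15 C, 1 Cl, 3 N, 6 O.
Implicit hydrogens by atom environment:
  5 × C (aromatic): no H
  4 × C: 2 H each → 8
  4 × C: no H
  3 × O: 1 H each → 3
  3 × O: no H
  2 × N: no H
  1 × Br: no H
  1 × C (aromatic): 1 H
  1 × C: 1 H
  1 × Cl: no H
  1 × N (charge +1): 3 H
  Total hydrogens = 16.
Net charge +1.
Molecular formula: C15H16BrClN3O6+

C15H16BrClN3O6+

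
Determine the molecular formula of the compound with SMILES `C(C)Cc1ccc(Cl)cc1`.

C9H11Cl

Heavy atoms from the SMILES: 9 C, 1 Cl.
Implicit hydrogens by atom environment:
  4 × C (aromatic): 1 H each → 4
  2 × C: 2 H each → 4
  2 × C (aromatic): no H
  1 × C: 3 H
  1 × Cl: no H
  Total hydrogens = 11.
Molecular formula: C9H11Cl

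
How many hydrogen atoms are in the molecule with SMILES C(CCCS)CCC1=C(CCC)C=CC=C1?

Hydrogens are implicit in SMILES; fill each atom to its normal valence:
  8 × C: 2 H each → 16
  4 × C (aromatic): 1 H each → 4
  2 × C (aromatic): no H
  1 × C: 3 H
  1 × S: 1 H
  Total hydrogens = 24.

24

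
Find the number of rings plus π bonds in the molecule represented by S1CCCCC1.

Molecular formula from the SMILES: C5H10S.
DoU = (2C + 2 + N − H − X)/2 = (2·5 + 2 + 0 − 10 − 0)/2 = 2/2 = 1.
(Structurally: 1 ring(s) + 0 π bond(s) = 1.)

1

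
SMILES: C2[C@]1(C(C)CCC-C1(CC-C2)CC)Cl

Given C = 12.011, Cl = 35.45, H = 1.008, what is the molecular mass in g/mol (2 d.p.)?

Molecular formula: C13H23Cl.
M = 13×12.011 + 1×35.45 + 23×1.008 = 214.78 g/mol.

214.78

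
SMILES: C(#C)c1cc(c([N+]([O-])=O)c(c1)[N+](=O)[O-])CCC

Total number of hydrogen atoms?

10

Hydrogens are implicit in SMILES; fill each atom to its normal valence:
  4 × C (aromatic): no H
  2 × C: 2 H each → 4
  2 × C (aromatic): 1 H each → 2
  2 × N (charge +1): no H
  2 × O: no H
  2 × O (charge -1): no H
  1 × C: 3 H
  1 × C: 1 H
  1 × C: no H
  Total hydrogens = 10.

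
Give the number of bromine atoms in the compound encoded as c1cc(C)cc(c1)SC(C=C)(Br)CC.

1

The symbol for bromine appears 1 time in the SMILES.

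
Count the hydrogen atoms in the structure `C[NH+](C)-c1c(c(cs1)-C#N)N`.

Hydrogens are implicit in SMILES; fill each atom to its normal valence:
  3 × C (aromatic): no H
  2 × C: 3 H each → 6
  1 × C (aromatic): 1 H
  1 × C: no H
  1 × N: 2 H
  1 × N (charge +1): 1 H
  1 × N: no H
  1 × S (aromatic): no H
  Total hydrogens = 10.

10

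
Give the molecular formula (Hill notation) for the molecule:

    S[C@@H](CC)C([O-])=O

Heavy atoms from the SMILES: 4 C, 2 O, 1 S.
Implicit hydrogens by atom environment:
  1 × C: 3 H
  1 × C: 2 H
  1 × C: 1 H
  1 × C: no H
  1 × O: no H
  1 × O (charge -1): no H
  1 × S: 1 H
  Total hydrogens = 7.
Net charge -1.
Molecular formula: C4H7O2S-

C4H7O2S-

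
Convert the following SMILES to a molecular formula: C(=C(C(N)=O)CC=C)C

C7H11NO

Heavy atoms from the SMILES: 7 C, 1 N, 1 O.
Implicit hydrogens by atom environment:
  2 × C: 2 H each → 4
  2 × C: 1 H each → 2
  2 × C: no H
  1 × C: 3 H
  1 × N: 2 H
  1 × O: no H
  Total hydrogens = 11.
Molecular formula: C7H11NO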